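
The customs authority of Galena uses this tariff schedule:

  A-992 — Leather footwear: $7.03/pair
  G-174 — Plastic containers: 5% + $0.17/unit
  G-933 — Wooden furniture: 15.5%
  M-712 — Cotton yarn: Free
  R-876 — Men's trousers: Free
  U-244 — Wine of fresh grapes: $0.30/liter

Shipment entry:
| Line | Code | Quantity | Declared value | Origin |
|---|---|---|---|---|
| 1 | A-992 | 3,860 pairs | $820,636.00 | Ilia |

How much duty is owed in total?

$27,135.80

Line 1 (A-992, Ilia, 3,860 pairs, $820,636.00):
Base rate for A-992 is $7.03/pair.
Duty = 3,860 × $7.03 = $27,135.80.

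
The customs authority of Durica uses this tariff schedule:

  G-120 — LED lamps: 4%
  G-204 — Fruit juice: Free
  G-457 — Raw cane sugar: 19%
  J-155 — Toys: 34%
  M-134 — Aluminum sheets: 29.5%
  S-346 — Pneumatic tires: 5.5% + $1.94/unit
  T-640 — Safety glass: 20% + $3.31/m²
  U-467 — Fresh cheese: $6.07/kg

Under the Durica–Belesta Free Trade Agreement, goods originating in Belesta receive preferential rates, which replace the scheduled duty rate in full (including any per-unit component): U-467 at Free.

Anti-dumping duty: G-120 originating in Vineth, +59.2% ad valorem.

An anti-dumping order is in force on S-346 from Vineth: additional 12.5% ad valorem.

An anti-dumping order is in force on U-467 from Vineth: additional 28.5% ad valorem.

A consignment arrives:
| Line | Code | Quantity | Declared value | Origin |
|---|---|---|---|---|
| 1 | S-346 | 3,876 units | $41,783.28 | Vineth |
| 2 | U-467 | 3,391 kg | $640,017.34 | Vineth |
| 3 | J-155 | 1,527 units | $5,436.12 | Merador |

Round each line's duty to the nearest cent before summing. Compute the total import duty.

$219,877.02

Line 1 (S-346, Vineth, 3,876 units, $41,783.28):
Base rate for S-346 is 5.5% + $1.94/unit.
Additional duty on S-346 from Vineth: +12.5%. Applied ad valorem rate: 5.5% + 12.5% = 18%.
Duty = $41,783.28 × 18% + 3,876 × $1.94 = $15,040.43.
Line 2 (U-467, Vineth, 3,391 kg, $640,017.34):
Base rate for U-467 is $6.07/kg.
U-467 has an FTA preferential rate, but origin Vineth is not Belesta; base rate stands.
Additional duty on U-467 from Vineth: +28.5% ad valorem. Applied ad valorem rate = 28.5%.
Duty = $640,017.34 × 28.5% + 3,391 × $6.07 = $202,988.31.
Line 3 (J-155, Merador, 1,527 units, $5,436.12):
Base rate for J-155 is 34%.
Duty = $5,436.12 × 34% = $1,848.28.
Total = $15,040.43 + $202,988.31 + $1,848.28 = $219,877.02.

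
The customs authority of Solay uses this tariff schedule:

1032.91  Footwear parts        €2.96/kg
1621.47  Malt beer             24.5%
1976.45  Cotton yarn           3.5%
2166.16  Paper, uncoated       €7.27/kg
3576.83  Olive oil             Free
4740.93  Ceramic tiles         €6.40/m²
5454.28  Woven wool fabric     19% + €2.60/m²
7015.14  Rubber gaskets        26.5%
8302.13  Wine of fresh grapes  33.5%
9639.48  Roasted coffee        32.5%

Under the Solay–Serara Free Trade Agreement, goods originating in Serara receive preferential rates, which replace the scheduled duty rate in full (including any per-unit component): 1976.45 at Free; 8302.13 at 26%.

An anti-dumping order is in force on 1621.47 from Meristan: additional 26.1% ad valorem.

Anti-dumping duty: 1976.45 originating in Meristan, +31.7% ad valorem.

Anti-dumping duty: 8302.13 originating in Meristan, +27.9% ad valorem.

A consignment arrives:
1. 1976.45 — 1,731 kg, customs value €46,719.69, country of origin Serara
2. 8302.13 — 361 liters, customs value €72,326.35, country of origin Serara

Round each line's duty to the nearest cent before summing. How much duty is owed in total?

€18,804.85

Line 1 (1976.45, Serara, 1,731 kg, €46,719.69):
Base rate for 1976.45 is 3.5%.
Origin Serara qualifies under the Solay–Serara agreement and 1976.45 is covered: preferential rate Free applies instead.
The additional-duty order on 1976.45 targets Meristan, not Serara; it does not apply.
Duty = €46,719.69 × 0% = €0.00.
Line 2 (8302.13, Serara, 361 liters, €72,326.35):
Base rate for 8302.13 is 33.5%.
Origin Serara qualifies under the Solay–Serara agreement and 8302.13 is covered: preferential rate 26% applies instead.
The additional-duty order on 8302.13 targets Meristan, not Serara; it does not apply.
Duty = €72,326.35 × 26% = €18,804.85.
Total = €0.00 + €18,804.85 = €18,804.85.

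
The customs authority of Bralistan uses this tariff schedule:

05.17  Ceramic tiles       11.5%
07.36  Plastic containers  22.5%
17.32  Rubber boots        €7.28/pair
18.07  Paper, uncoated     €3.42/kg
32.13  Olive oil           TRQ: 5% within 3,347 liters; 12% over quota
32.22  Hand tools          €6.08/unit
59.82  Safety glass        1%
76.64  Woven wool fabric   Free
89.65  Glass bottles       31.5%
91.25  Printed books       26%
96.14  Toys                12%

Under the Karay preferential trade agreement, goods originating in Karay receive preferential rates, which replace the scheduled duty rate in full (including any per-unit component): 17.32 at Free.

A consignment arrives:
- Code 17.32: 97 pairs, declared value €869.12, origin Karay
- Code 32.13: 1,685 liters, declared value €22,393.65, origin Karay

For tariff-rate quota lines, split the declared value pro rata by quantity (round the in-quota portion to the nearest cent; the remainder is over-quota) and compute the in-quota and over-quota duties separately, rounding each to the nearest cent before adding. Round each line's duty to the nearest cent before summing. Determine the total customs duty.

€1,119.68

Line 1 (17.32, Karay, 97 pairs, €869.12):
Base rate for 17.32 is €7.28/pair.
Origin Karay qualifies under the Bralistan–Karay agreement and 17.32 is covered: preferential rate Free applies instead.
Duty = €869.12 × 0% = €0.00.
Line 2 (32.13, Karay, 1,685 liters, €22,393.65):
Code 32.13 is under a tariff-rate quota (threshold 3,347 liters). Quantity 1,685 liters is within the quota, so the in-quota rate 5% applies to the full value.
Duty = €22,393.65 × 5% = €1,119.68.
Total = €0.00 + €1,119.68 = €1,119.68.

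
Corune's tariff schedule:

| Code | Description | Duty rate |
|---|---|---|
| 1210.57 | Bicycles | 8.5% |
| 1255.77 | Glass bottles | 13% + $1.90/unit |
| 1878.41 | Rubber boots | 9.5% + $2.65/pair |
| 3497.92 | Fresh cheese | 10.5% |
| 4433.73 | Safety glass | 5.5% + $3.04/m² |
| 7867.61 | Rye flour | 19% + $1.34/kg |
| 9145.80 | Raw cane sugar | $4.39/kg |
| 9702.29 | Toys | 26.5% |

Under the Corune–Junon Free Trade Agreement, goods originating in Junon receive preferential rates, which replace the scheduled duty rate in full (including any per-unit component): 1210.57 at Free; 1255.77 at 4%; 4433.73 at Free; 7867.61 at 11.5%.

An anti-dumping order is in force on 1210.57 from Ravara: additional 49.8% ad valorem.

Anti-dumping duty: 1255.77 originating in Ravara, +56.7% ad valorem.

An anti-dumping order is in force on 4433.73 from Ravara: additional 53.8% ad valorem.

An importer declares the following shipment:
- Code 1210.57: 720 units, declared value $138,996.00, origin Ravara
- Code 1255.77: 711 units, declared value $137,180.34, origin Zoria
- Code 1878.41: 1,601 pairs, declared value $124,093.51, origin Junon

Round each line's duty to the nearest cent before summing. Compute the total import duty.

Line 1 (1210.57, Ravara, 720 units, $138,996.00):
Base rate for 1210.57 is 8.5%.
1210.57 has an FTA preferential rate, but origin Ravara is not Junon; base rate stands.
Additional duty on 1210.57 from Ravara: +49.8%. Applied ad valorem rate: 8.5% + 49.8% = 58.3%.
Duty = $138,996.00 × 58.3% = $81,034.67.
Line 2 (1255.77, Zoria, 711 units, $137,180.34):
Base rate for 1255.77 is 13% + $1.90/unit.
1255.77 has an FTA preferential rate, but origin Zoria is not Junon; base rate stands.
The additional-duty order on 1255.77 targets Ravara, not Zoria; it does not apply.
Duty = $137,180.34 × 13% + 711 × $1.90 = $19,184.34.
Line 3 (1878.41, Junon, 1,601 pairs, $124,093.51):
Base rate for 1878.41 is 9.5% + $2.65/pair.
Origin Junon is the FTA partner but 1878.41 is not on the preference list; base rate stands.
Duty = $124,093.51 × 9.5% + 1,601 × $2.65 = $16,031.53.
Total = $81,034.67 + $19,184.34 + $16,031.53 = $116,250.54.

$116,250.54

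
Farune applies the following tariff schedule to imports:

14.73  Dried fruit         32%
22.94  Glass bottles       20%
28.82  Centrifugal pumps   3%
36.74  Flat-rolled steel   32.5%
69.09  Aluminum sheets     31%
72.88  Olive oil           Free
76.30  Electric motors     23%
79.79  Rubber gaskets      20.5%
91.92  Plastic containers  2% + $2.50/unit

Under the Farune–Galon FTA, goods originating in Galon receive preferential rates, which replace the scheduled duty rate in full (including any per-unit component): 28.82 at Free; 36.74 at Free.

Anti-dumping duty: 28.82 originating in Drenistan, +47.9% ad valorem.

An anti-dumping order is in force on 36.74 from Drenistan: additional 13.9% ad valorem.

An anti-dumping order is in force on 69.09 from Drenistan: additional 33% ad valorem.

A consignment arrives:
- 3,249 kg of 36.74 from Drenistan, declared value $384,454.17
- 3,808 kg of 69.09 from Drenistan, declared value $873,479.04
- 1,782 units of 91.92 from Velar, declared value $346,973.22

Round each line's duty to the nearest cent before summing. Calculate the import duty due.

$748,807.78

Line 1 (36.74, Drenistan, 3,249 kg, $384,454.17):
Base rate for 36.74 is 32.5%.
36.74 has an FTA preferential rate, but origin Drenistan is not Galon; base rate stands.
Additional duty on 36.74 from Drenistan: +13.9%. Applied ad valorem rate: 32.5% + 13.9% = 46.4%.
Duty = $384,454.17 × 46.4% = $178,386.73.
Line 2 (69.09, Drenistan, 3,808 kg, $873,479.04):
Base rate for 69.09 is 31%.
Additional duty on 69.09 from Drenistan: +33%. Applied ad valorem rate: 31% + 33% = 64%.
Duty = $873,479.04 × 64% = $559,026.59.
Line 3 (91.92, Velar, 1,782 units, $346,973.22):
Base rate for 91.92 is 2% + $2.50/unit.
Duty = $346,973.22 × 2% + 1,782 × $2.50 = $11,394.46.
Total = $178,386.73 + $559,026.59 + $11,394.46 = $748,807.78.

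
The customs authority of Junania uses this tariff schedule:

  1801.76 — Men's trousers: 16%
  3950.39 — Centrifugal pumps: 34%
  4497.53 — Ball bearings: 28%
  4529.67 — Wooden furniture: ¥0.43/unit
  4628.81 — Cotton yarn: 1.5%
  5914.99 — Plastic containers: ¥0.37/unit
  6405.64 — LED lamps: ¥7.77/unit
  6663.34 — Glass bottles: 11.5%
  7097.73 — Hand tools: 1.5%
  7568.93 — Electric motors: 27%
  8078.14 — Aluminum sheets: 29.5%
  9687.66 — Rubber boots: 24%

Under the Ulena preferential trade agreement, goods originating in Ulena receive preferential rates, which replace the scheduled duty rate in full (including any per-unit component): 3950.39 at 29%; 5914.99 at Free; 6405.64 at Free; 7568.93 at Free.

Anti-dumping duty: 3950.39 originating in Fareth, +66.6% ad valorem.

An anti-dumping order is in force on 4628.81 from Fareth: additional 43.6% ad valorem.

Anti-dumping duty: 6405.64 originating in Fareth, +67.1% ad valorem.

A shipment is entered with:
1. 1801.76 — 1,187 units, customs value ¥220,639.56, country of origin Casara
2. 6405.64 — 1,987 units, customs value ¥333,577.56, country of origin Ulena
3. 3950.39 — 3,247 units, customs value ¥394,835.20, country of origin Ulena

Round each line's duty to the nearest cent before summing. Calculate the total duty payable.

Line 1 (1801.76, Casara, 1,187 units, ¥220,639.56):
Base rate for 1801.76 is 16%.
Duty = ¥220,639.56 × 16% = ¥35,302.33.
Line 2 (6405.64, Ulena, 1,987 units, ¥333,577.56):
Base rate for 6405.64 is ¥7.77/unit.
Origin Ulena qualifies under the Junania–Ulena agreement and 6405.64 is covered: preferential rate Free applies instead.
The additional-duty order on 6405.64 targets Fareth, not Ulena; it does not apply.
Duty = ¥333,577.56 × 0% = ¥0.00.
Line 3 (3950.39, Ulena, 3,247 units, ¥394,835.20):
Base rate for 3950.39 is 34%.
Origin Ulena qualifies under the Junania–Ulena agreement and 3950.39 is covered: preferential rate 29% applies instead.
The additional-duty order on 3950.39 targets Fareth, not Ulena; it does not apply.
Duty = ¥394,835.20 × 29% = ¥114,502.21.
Total = ¥35,302.33 + ¥0.00 + ¥114,502.21 = ¥149,804.54.

¥149,804.54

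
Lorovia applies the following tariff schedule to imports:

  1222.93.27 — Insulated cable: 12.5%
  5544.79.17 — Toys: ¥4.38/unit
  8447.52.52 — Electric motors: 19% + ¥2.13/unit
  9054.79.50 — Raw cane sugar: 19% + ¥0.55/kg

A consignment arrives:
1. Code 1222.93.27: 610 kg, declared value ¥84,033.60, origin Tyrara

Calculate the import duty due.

¥10,504.20

Line 1 (1222.93.27, Tyrara, 610 kg, ¥84,033.60):
Base rate for 1222.93.27 is 12.5%.
Duty = ¥84,033.60 × 12.5% = ¥10,504.20.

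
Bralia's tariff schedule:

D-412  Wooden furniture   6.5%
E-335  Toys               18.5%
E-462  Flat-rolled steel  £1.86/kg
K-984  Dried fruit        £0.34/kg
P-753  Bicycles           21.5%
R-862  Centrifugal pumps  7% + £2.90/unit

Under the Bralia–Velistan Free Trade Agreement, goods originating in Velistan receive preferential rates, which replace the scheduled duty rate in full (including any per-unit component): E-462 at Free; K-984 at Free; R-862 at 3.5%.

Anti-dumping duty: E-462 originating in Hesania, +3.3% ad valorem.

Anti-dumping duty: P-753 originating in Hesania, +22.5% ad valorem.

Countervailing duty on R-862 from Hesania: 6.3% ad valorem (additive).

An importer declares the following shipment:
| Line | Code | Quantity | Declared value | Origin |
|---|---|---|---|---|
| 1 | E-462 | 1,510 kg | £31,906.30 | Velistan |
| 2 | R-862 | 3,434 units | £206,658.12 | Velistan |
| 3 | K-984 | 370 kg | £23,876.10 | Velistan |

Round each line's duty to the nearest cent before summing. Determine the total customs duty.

Line 1 (E-462, Velistan, 1,510 kg, £31,906.30):
Base rate for E-462 is £1.86/kg.
Origin Velistan qualifies under the Bralia–Velistan agreement and E-462 is covered: preferential rate Free applies instead.
The additional-duty order on E-462 targets Hesania, not Velistan; it does not apply.
Duty = £31,906.30 × 0% = £0.00.
Line 2 (R-862, Velistan, 3,434 units, £206,658.12):
Base rate for R-862 is 7% + £2.90/unit.
Origin Velistan qualifies under the Bralia–Velistan agreement and R-862 is covered: preferential rate 3.5% applies instead.
The additional-duty order on R-862 targets Hesania, not Velistan; it does not apply.
Duty = £206,658.12 × 3.5% = £7,233.03.
Line 3 (K-984, Velistan, 370 kg, £23,876.10):
Base rate for K-984 is £0.34/kg.
Origin Velistan qualifies under the Bralia–Velistan agreement and K-984 is covered: preferential rate Free applies instead.
Duty = £23,876.10 × 0% = £0.00.
Total = £0.00 + £7,233.03 + £0.00 = £7,233.03.

£7,233.03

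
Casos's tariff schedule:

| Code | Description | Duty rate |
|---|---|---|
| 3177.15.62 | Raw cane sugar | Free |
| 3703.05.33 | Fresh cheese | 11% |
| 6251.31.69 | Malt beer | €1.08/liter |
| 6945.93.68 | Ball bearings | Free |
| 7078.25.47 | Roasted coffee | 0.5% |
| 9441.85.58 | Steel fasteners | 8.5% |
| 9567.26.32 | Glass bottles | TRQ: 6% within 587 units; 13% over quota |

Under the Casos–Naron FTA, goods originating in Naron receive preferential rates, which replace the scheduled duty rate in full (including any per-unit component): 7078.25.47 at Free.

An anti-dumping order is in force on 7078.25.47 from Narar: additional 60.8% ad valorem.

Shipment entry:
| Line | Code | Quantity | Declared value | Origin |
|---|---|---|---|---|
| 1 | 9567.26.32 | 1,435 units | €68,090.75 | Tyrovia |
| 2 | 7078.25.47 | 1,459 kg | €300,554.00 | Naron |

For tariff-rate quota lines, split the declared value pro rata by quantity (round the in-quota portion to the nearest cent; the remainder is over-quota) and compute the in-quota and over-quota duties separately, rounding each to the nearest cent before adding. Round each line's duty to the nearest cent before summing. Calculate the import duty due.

€6,902.08

Line 1 (9567.26.32, Tyrovia, 1,435 units, €68,090.75):
Code 9567.26.32 is under a tariff-rate quota (threshold 587 units). In-quota: 587 units at 6%; over-quota: 848 units at 13%.
Pro-rata value split: in-quota = €68,090.75 × 587/1,435 = €27,853.15; over-quota = €68,090.75 − €27,853.15 = €40,237.60.
In-quota duty = €27,853.15 × 6% = €1,671.19. Over-quota duty = €40,237.60 × 13% = €5,230.89.
Line duty = €1,671.19 + €5,230.89 = €6,902.08.
Line 2 (7078.25.47, Naron, 1,459 kg, €300,554.00):
Base rate for 7078.25.47 is 0.5%.
Origin Naron qualifies under the Casos–Naron agreement and 7078.25.47 is covered: preferential rate Free applies instead.
The additional-duty order on 7078.25.47 targets Narar, not Naron; it does not apply.
Duty = €300,554.00 × 0% = €0.00.
Total = €6,902.08 + €0.00 = €6,902.08.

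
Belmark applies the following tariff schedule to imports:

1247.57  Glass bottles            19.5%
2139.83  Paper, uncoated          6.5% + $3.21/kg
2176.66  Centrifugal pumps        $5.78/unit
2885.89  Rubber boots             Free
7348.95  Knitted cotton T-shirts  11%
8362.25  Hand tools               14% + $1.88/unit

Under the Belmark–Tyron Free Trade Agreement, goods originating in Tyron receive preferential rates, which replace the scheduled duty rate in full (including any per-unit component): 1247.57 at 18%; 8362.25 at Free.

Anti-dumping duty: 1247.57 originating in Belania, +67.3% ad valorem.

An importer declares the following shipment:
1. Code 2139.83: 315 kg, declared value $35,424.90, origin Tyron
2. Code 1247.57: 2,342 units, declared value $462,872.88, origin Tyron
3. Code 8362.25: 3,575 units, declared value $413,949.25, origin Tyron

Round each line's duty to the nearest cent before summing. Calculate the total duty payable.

Line 1 (2139.83, Tyron, 315 kg, $35,424.90):
Base rate for 2139.83 is 6.5% + $3.21/kg.
Origin Tyron is the FTA partner but 2139.83 is not on the preference list; base rate stands.
Duty = $35,424.90 × 6.5% + 315 × $3.21 = $3,313.77.
Line 2 (1247.57, Tyron, 2,342 units, $462,872.88):
Base rate for 1247.57 is 19.5%.
Origin Tyron qualifies under the Belmark–Tyron agreement and 1247.57 is covered: preferential rate 18% applies instead.
The additional-duty order on 1247.57 targets Belania, not Tyron; it does not apply.
Duty = $462,872.88 × 18% = $83,317.12.
Line 3 (8362.25, Tyron, 3,575 units, $413,949.25):
Base rate for 8362.25 is 14% + $1.88/unit.
Origin Tyron qualifies under the Belmark–Tyron agreement and 8362.25 is covered: preferential rate Free applies instead.
Duty = $413,949.25 × 0% = $0.00.
Total = $3,313.77 + $83,317.12 + $0.00 = $86,630.89.

$86,630.89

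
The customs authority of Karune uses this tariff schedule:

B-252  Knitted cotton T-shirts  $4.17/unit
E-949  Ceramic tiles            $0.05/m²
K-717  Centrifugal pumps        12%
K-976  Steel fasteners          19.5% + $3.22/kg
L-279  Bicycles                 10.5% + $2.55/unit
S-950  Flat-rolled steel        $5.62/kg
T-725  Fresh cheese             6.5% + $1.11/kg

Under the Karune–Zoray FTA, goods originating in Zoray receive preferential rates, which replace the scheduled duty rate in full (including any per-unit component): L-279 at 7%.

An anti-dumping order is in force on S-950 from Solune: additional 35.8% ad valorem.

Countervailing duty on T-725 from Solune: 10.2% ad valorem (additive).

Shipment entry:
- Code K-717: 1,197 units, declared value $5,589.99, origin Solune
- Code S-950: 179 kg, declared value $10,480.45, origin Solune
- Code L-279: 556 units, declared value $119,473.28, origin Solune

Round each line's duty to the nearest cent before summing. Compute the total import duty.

$19,391.27

Line 1 (K-717, Solune, 1,197 units, $5,589.99):
Base rate for K-717 is 12%.
Duty = $5,589.99 × 12% = $670.80.
Line 2 (S-950, Solune, 179 kg, $10,480.45):
Base rate for S-950 is $5.62/kg.
Additional duty on S-950 from Solune: +35.8% ad valorem. Applied ad valorem rate = 35.8%.
Duty = $10,480.45 × 35.8% + 179 × $5.62 = $4,757.98.
Line 3 (L-279, Solune, 556 units, $119,473.28):
Base rate for L-279 is 10.5% + $2.55/unit.
L-279 has an FTA preferential rate, but origin Solune is not Zoray; base rate stands.
Duty = $119,473.28 × 10.5% + 556 × $2.55 = $13,962.49.
Total = $670.80 + $4,757.98 + $13,962.49 = $19,391.27.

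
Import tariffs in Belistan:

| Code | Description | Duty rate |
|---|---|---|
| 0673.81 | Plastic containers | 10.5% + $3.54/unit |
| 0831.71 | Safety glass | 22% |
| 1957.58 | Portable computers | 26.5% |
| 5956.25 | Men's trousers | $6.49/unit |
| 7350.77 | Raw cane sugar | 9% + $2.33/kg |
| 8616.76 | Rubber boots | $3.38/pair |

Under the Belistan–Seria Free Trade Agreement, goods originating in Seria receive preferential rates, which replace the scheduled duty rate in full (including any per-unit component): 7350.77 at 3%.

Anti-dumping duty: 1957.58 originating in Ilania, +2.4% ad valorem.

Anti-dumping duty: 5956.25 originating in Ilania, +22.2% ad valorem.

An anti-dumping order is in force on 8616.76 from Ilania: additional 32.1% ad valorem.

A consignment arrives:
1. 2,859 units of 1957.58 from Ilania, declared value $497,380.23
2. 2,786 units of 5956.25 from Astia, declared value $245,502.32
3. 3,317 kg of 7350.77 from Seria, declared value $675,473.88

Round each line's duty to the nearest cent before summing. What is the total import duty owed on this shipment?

$182,088.25

Line 1 (1957.58, Ilania, 2,859 units, $497,380.23):
Base rate for 1957.58 is 26.5%.
Additional duty on 1957.58 from Ilania: +2.4%. Applied ad valorem rate: 26.5% + 2.4% = 28.9%.
Duty = $497,380.23 × 28.9% = $143,742.89.
Line 2 (5956.25, Astia, 2,786 units, $245,502.32):
Base rate for 5956.25 is $6.49/unit.
The additional-duty order on 5956.25 targets Ilania, not Astia; it does not apply.
Duty = 2,786 × $6.49 = $18,081.14.
Line 3 (7350.77, Seria, 3,317 kg, $675,473.88):
Base rate for 7350.77 is 9% + $2.33/kg.
Origin Seria qualifies under the Belistan–Seria agreement and 7350.77 is covered: preferential rate 3% applies instead.
Duty = $675,473.88 × 3% = $20,264.22.
Total = $143,742.89 + $18,081.14 + $20,264.22 = $182,088.25.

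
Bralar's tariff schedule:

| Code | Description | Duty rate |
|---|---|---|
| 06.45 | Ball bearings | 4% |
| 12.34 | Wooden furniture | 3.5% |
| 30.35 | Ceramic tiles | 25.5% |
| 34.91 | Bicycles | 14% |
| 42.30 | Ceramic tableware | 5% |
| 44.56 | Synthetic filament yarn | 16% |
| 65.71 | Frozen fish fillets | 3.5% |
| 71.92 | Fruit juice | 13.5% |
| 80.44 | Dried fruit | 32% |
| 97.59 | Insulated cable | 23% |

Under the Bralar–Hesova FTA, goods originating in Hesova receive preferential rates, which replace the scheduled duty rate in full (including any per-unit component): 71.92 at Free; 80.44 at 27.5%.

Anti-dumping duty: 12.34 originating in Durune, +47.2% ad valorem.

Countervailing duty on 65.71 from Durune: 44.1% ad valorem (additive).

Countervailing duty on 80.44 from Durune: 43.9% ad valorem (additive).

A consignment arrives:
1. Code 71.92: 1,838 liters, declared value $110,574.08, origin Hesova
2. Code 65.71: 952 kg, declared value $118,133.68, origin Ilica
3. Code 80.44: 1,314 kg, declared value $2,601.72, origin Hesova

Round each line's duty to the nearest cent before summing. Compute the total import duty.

$4,850.15

Line 1 (71.92, Hesova, 1,838 liters, $110,574.08):
Base rate for 71.92 is 13.5%.
Origin Hesova qualifies under the Bralar–Hesova agreement and 71.92 is covered: preferential rate Free applies instead.
Duty = $110,574.08 × 0% = $0.00.
Line 2 (65.71, Ilica, 952 kg, $118,133.68):
Base rate for 65.71 is 3.5%.
The additional-duty order on 65.71 targets Durune, not Ilica; it does not apply.
Duty = $118,133.68 × 3.5% = $4,134.68.
Line 3 (80.44, Hesova, 1,314 kg, $2,601.72):
Base rate for 80.44 is 32%.
Origin Hesova qualifies under the Bralar–Hesova agreement and 80.44 is covered: preferential rate 27.5% applies instead.
The additional-duty order on 80.44 targets Durune, not Hesova; it does not apply.
Duty = $2,601.72 × 27.5% = $715.47.
Total = $0.00 + $4,134.68 + $715.47 = $4,850.15.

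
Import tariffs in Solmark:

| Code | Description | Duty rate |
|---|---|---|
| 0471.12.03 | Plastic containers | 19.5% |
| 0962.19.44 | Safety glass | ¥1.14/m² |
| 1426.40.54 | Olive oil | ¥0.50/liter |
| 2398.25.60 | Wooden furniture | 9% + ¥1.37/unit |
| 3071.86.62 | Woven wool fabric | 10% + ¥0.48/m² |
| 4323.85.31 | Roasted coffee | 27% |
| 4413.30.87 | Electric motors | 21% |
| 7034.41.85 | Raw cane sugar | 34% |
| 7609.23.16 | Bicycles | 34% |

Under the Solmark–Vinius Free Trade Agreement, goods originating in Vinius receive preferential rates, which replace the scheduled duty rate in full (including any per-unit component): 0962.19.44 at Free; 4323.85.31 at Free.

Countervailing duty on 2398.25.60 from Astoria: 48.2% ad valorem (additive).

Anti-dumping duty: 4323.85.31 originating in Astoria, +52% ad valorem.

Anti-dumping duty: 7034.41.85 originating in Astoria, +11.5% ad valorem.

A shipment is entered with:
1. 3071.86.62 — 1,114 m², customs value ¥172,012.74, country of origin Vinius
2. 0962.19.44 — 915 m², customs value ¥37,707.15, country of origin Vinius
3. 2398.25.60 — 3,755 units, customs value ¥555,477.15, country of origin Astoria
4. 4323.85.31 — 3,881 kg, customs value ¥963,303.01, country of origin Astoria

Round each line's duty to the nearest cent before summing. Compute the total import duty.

¥1,101,622.65

Line 1 (3071.86.62, Vinius, 1,114 m², ¥172,012.74):
Base rate for 3071.86.62 is 10% + ¥0.48/m².
Origin Vinius is the FTA partner but 3071.86.62 is not on the preference list; base rate stands.
Duty = ¥172,012.74 × 10% + 1,114 × ¥0.48 = ¥17,735.99.
Line 2 (0962.19.44, Vinius, 915 m², ¥37,707.15):
Base rate for 0962.19.44 is ¥1.14/m².
Origin Vinius qualifies under the Solmark–Vinius agreement and 0962.19.44 is covered: preferential rate Free applies instead.
Duty = ¥37,707.15 × 0% = ¥0.00.
Line 3 (2398.25.60, Astoria, 3,755 units, ¥555,477.15):
Base rate for 2398.25.60 is 9% + ¥1.37/unit.
Additional duty on 2398.25.60 from Astoria: +48.2%. Applied ad valorem rate: 9% + 48.2% = 57.2%.
Duty = ¥555,477.15 × 57.2% + 3,755 × ¥1.37 = ¥322,877.28.
Line 4 (4323.85.31, Astoria, 3,881 kg, ¥963,303.01):
Base rate for 4323.85.31 is 27%.
4323.85.31 has an FTA preferential rate, but origin Astoria is not Vinius; base rate stands.
Additional duty on 4323.85.31 from Astoria: +52%. Applied ad valorem rate: 27% + 52% = 79%.
Duty = ¥963,303.01 × 79% = ¥761,009.38.
Total = ¥17,735.99 + ¥0.00 + ¥322,877.28 + ¥761,009.38 = ¥1,101,622.65.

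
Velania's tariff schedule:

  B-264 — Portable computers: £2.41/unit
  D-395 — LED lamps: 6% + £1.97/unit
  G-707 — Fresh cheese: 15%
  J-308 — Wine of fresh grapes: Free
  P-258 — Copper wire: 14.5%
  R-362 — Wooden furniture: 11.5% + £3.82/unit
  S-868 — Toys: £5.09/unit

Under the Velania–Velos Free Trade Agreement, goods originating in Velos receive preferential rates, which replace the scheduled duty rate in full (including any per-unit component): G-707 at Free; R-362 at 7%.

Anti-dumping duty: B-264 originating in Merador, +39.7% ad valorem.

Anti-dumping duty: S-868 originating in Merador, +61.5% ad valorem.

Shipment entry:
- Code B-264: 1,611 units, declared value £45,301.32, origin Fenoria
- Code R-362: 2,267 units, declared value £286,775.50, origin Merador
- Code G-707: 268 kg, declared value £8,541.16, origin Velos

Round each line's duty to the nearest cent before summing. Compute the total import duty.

£45,521.63

Line 1 (B-264, Fenoria, 1,611 units, £45,301.32):
Base rate for B-264 is £2.41/unit.
The additional-duty order on B-264 targets Merador, not Fenoria; it does not apply.
Duty = 1,611 × £2.41 = £3,882.51.
Line 2 (R-362, Merador, 2,267 units, £286,775.50):
Base rate for R-362 is 11.5% + £3.82/unit.
R-362 has an FTA preferential rate, but origin Merador is not Velos; base rate stands.
Duty = £286,775.50 × 11.5% + 2,267 × £3.82 = £41,639.12.
Line 3 (G-707, Velos, 268 kg, £8,541.16):
Base rate for G-707 is 15%.
Origin Velos qualifies under the Velania–Velos agreement and G-707 is covered: preferential rate Free applies instead.
Duty = £8,541.16 × 0% = £0.00.
Total = £3,882.51 + £41,639.12 + £0.00 = £45,521.63.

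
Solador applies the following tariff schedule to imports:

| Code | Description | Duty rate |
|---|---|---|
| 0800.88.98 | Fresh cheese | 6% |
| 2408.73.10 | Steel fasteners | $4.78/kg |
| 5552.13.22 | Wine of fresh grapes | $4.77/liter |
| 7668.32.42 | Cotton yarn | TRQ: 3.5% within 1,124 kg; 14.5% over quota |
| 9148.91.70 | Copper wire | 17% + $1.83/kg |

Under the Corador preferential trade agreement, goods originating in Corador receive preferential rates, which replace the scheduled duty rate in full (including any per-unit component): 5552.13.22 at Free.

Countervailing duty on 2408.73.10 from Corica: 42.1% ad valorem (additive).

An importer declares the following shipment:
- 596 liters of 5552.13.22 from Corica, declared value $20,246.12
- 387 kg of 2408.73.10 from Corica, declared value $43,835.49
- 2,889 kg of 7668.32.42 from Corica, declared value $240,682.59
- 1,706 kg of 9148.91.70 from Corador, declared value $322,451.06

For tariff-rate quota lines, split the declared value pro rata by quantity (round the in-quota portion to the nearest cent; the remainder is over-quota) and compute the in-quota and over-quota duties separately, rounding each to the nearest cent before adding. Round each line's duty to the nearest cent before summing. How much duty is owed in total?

Line 1 (5552.13.22, Corica, 596 liters, $20,246.12):
Base rate for 5552.13.22 is $4.77/liter.
5552.13.22 has an FTA preferential rate, but origin Corica is not Corador; base rate stands.
Duty = 596 × $4.77 = $2,842.92.
Line 2 (2408.73.10, Corica, 387 kg, $43,835.49):
Base rate for 2408.73.10 is $4.78/kg.
Additional duty on 2408.73.10 from Corica: +42.1% ad valorem. Applied ad valorem rate = 42.1%.
Duty = $43,835.49 × 42.1% + 387 × $4.78 = $20,304.60.
Line 3 (7668.32.42, Corica, 2,889 kg, $240,682.59):
Code 7668.32.42 is under a tariff-rate quota (threshold 1,124 kg). In-quota: 1,124 kg at 3.5%; over-quota: 1,765 kg at 14.5%.
Pro-rata value split: in-quota = $240,682.59 × 1,124/2,889 = $93,640.44; over-quota = $240,682.59 − $93,640.44 = $147,042.15.
In-quota duty = $93,640.44 × 3.5% = $3,277.42. Over-quota duty = $147,042.15 × 14.5% = $21,321.11.
Line duty = $3,277.42 + $21,321.11 = $24,598.53.
Line 4 (9148.91.70, Corador, 1,706 kg, $322,451.06):
Base rate for 9148.91.70 is 17% + $1.83/kg.
Origin Corador is the FTA partner but 9148.91.70 is not on the preference list; base rate stands.
Duty = $322,451.06 × 17% + 1,706 × $1.83 = $57,938.66.
Total = $2,842.92 + $20,304.60 + $24,598.53 + $57,938.66 = $105,684.71.

$105,684.71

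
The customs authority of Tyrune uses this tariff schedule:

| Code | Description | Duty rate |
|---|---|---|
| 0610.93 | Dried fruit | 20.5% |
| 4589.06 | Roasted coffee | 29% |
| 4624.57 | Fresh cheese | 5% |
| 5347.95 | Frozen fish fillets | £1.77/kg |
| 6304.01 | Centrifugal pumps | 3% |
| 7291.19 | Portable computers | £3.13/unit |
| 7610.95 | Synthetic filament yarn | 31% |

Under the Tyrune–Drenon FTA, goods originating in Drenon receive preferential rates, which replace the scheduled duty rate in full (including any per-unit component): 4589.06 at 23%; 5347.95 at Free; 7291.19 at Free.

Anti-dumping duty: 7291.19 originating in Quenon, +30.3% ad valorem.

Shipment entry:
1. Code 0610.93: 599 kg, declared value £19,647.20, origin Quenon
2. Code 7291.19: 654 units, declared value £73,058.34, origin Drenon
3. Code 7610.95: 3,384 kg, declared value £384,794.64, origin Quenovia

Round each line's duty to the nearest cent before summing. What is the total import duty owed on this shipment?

Line 1 (0610.93, Quenon, 599 kg, £19,647.20):
Base rate for 0610.93 is 20.5%.
Duty = £19,647.20 × 20.5% = £4,027.68.
Line 2 (7291.19, Drenon, 654 units, £73,058.34):
Base rate for 7291.19 is £3.13/unit.
Origin Drenon qualifies under the Tyrune–Drenon agreement and 7291.19 is covered: preferential rate Free applies instead.
The additional-duty order on 7291.19 targets Quenon, not Drenon; it does not apply.
Duty = £73,058.34 × 0% = £0.00.
Line 3 (7610.95, Quenovia, 3,384 kg, £384,794.64):
Base rate for 7610.95 is 31%.
Duty = £384,794.64 × 31% = £119,286.34.
Total = £4,027.68 + £0.00 + £119,286.34 = £123,314.02.

£123,314.02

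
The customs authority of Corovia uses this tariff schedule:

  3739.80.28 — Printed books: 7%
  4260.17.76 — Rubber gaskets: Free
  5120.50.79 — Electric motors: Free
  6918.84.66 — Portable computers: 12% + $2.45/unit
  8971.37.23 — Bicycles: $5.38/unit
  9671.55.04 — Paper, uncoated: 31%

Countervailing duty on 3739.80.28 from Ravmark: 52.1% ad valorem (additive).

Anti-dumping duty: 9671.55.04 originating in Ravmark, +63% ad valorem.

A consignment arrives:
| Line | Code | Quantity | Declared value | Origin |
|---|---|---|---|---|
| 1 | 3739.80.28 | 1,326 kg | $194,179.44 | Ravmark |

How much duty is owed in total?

$114,760.05

Line 1 (3739.80.28, Ravmark, 1,326 kg, $194,179.44):
Base rate for 3739.80.28 is 7%.
Additional duty on 3739.80.28 from Ravmark: +52.1%. Applied ad valorem rate: 7% + 52.1% = 59.1%.
Duty = $194,179.44 × 59.1% = $114,760.05.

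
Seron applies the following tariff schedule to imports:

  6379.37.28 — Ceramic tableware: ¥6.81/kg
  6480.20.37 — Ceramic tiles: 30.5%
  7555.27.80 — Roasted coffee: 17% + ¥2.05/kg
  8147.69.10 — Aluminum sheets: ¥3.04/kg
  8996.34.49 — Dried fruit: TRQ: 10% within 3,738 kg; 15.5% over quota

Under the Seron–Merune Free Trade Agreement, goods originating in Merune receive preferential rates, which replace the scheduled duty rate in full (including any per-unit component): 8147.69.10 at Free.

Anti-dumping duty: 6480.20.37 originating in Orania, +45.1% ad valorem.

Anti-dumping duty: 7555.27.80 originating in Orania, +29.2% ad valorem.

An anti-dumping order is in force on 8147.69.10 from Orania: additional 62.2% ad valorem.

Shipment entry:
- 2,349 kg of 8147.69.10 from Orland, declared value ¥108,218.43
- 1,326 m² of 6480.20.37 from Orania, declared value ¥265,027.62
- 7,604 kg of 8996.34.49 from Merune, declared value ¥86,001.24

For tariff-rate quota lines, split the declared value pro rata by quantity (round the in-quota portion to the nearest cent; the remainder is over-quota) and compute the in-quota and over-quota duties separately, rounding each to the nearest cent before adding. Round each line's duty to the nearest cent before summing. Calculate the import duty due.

Line 1 (8147.69.10, Orland, 2,349 kg, ¥108,218.43):
Base rate for 8147.69.10 is ¥3.04/kg.
8147.69.10 has an FTA preferential rate, but origin Orland is not Merune; base rate stands.
The additional-duty order on 8147.69.10 targets Orania, not Orland; it does not apply.
Duty = 2,349 × ¥3.04 = ¥7,140.96.
Line 2 (6480.20.37, Orania, 1,326 m², ¥265,027.62):
Base rate for 6480.20.37 is 30.5%.
Additional duty on 6480.20.37 from Orania: +45.1%. Applied ad valorem rate: 30.5% + 45.1% = 75.6%.
Duty = ¥265,027.62 × 75.6% = ¥200,360.88.
Line 3 (8996.34.49, Merune, 7,604 kg, ¥86,001.24):
Code 8996.34.49 is under a tariff-rate quota (threshold 3,738 kg). In-quota: 3,738 kg at 10%; over-quota: 3,866 kg at 15.5%.
Pro-rata value split: in-quota = ¥86,001.24 × 3,738/7,604 = ¥42,276.78; over-quota = ¥86,001.24 − ¥42,276.78 = ¥43,724.46.
In-quota duty = ¥42,276.78 × 10% = ¥4,227.68. Over-quota duty = ¥43,724.46 × 15.5% = ¥6,777.29.
Line duty = ¥4,227.68 + ¥6,777.29 = ¥11,004.97.
Total = ¥7,140.96 + ¥200,360.88 + ¥11,004.97 = ¥218,506.81.

¥218,506.81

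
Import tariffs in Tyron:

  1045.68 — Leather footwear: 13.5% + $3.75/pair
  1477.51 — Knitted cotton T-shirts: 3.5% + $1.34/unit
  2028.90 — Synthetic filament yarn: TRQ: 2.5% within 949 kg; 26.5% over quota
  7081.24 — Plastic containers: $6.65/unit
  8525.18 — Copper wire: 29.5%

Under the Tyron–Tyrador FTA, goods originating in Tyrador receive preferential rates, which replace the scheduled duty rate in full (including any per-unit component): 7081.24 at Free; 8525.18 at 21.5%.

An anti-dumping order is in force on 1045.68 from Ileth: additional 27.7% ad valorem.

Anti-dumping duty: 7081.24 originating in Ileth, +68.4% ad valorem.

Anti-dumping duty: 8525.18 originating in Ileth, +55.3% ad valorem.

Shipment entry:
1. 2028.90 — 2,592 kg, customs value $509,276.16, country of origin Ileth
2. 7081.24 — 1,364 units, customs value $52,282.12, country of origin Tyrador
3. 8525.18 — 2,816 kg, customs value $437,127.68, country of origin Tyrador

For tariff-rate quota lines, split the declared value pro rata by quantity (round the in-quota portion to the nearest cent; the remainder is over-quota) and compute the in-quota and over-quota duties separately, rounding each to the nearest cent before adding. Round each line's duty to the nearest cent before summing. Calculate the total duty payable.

Line 1 (2028.90, Ileth, 2,592 kg, $509,276.16):
Code 2028.90 is under a tariff-rate quota (threshold 949 kg). In-quota: 949 kg at 2.5%; over-quota: 1,643 kg at 26.5%.
Pro-rata value split: in-quota = $509,276.16 × 949/2,592 = $186,459.52; over-quota = $509,276.16 − $186,459.52 = $322,816.64.
In-quota duty = $186,459.52 × 2.5% = $4,661.49. Over-quota duty = $322,816.64 × 26.5% = $85,546.41.
Line duty = $4,661.49 + $85,546.41 = $90,207.90.
Line 2 (7081.24, Tyrador, 1,364 units, $52,282.12):
Base rate for 7081.24 is $6.65/unit.
Origin Tyrador qualifies under the Tyron–Tyrador agreement and 7081.24 is covered: preferential rate Free applies instead.
The additional-duty order on 7081.24 targets Ileth, not Tyrador; it does not apply.
Duty = $52,282.12 × 0% = $0.00.
Line 3 (8525.18, Tyrador, 2,816 kg, $437,127.68):
Base rate for 8525.18 is 29.5%.
Origin Tyrador qualifies under the Tyron–Tyrador agreement and 8525.18 is covered: preferential rate 21.5% applies instead.
The additional-duty order on 8525.18 targets Ileth, not Tyrador; it does not apply.
Duty = $437,127.68 × 21.5% = $93,982.45.
Total = $90,207.90 + $0.00 + $93,982.45 = $184,190.35.

$184,190.35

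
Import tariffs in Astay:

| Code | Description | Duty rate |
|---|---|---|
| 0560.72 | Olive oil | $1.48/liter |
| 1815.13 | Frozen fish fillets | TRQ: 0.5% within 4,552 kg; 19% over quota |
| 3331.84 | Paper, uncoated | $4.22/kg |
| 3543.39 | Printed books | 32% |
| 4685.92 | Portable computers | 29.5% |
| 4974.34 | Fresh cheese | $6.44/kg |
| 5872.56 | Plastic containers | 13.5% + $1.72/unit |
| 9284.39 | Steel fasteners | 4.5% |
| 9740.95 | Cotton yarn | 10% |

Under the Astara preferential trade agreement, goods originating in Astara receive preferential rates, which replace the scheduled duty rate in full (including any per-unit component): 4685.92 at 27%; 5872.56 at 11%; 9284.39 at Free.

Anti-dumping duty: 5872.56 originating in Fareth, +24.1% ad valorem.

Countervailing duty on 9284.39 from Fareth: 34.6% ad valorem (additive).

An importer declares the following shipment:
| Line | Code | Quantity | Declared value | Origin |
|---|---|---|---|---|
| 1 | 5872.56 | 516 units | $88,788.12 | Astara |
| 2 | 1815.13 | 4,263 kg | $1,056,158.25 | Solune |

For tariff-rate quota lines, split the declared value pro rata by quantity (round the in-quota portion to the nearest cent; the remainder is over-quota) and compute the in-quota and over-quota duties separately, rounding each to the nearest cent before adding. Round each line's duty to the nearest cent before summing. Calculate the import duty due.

$15,047.48

Line 1 (5872.56, Astara, 516 units, $88,788.12):
Base rate for 5872.56 is 13.5% + $1.72/unit.
Origin Astara qualifies under the Astay–Astara agreement and 5872.56 is covered: preferential rate 11% applies instead.
The additional-duty order on 5872.56 targets Fareth, not Astara; it does not apply.
Duty = $88,788.12 × 11% = $9,766.69.
Line 2 (1815.13, Solune, 4,263 kg, $1,056,158.25):
Code 1815.13 is under a tariff-rate quota (threshold 4,552 kg). Quantity 4,263 kg is within the quota, so the in-quota rate 0.5% applies to the full value.
Duty = $1,056,158.25 × 0.5% = $5,280.79.
Total = $9,766.69 + $5,280.79 = $15,047.48.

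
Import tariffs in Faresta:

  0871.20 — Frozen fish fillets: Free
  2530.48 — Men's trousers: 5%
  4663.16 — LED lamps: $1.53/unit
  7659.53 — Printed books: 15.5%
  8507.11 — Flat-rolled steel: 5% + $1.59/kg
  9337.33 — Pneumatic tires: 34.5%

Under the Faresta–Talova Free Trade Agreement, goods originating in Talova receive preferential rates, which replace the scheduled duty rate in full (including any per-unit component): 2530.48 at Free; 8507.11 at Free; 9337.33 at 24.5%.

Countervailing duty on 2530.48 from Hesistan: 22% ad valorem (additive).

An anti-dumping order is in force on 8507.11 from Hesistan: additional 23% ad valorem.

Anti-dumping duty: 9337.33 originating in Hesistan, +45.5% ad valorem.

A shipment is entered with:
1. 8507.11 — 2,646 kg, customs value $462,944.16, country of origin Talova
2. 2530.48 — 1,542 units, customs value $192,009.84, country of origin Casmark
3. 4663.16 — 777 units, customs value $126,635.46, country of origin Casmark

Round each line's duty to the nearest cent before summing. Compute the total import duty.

Line 1 (8507.11, Talova, 2,646 kg, $462,944.16):
Base rate for 8507.11 is 5% + $1.59/kg.
Origin Talova qualifies under the Faresta–Talova agreement and 8507.11 is covered: preferential rate Free applies instead.
The additional-duty order on 8507.11 targets Hesistan, not Talova; it does not apply.
Duty = $462,944.16 × 0% = $0.00.
Line 2 (2530.48, Casmark, 1,542 units, $192,009.84):
Base rate for 2530.48 is 5%.
2530.48 has an FTA preferential rate, but origin Casmark is not Talova; base rate stands.
The additional-duty order on 2530.48 targets Hesistan, not Casmark; it does not apply.
Duty = $192,009.84 × 5% = $9,600.49.
Line 3 (4663.16, Casmark, 777 units, $126,635.46):
Base rate for 4663.16 is $1.53/unit.
Duty = 777 × $1.53 = $1,188.81.
Total = $0.00 + $9,600.49 + $1,188.81 = $10,789.30.

$10,789.30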